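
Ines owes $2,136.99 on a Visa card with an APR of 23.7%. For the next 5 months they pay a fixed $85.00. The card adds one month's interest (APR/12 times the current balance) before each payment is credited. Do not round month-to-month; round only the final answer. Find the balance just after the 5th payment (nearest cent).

Monthly rate r = 23.7%/12 = 1.975% = 0.01975.
Each month: B ← B·(1+r) − $85.00.
Month 1: interest $42.21; balance after payment $2,094.20.
Month 2: interest $41.36; balance after payment $2,050.56.
Month 3: interest $40.50; balance after payment $2,006.05.
Month 4: interest $39.62; balance after payment $1,960.67.
Month 5: interest $38.72; balance after payment $1,914.40.

$1,914.40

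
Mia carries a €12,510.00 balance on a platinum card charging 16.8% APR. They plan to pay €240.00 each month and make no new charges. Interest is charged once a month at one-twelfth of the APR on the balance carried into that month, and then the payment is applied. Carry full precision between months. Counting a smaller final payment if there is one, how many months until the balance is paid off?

Monthly rate r = 16.8%/12 = 1.4% = 0.014.
Recurrence: B ← B·(1+r) − €240.00.
Month 1: interest €175.14; balance after payment €12,445.14.
Month 2: interest €174.23; balance after payment €12,379.37.
Closed form: n = −ln(1 − rB₀/P)/ln(1+r) = −ln(0.27025)/ln(1.014) ≈ 94.110, so the balance reaches zero during payment 95.

95 payments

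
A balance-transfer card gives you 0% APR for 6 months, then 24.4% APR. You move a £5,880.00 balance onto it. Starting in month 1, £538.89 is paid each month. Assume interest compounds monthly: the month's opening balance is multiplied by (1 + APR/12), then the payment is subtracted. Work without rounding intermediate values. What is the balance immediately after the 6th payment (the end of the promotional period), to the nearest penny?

Promo months 1–6 at r₀ = 0%/12 = 0; months 7+ at r₁ = 24.4%/12 = 0.0203333.
After month 6 (no interest yet): B = £5,880.00 − 6·£538.89 = £2,646.66.

£2,646.66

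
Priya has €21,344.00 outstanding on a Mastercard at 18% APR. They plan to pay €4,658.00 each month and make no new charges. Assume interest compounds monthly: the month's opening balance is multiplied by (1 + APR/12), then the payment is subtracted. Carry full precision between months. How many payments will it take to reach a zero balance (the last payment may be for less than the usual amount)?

Monthly rate r = 18%/12 = 1.5% = 0.015.
Recurrence: B ← B·(1+r) − €4,658.00.
Month 1: interest €320.16; balance after payment €17,006.16.
Month 2: interest €255.09; balance after payment €12,603.25.
Month 3: interest €189.05; balance after payment €8,134.30.
Month 4: interest €122.01; balance after payment €3,598.32.
Month 5: interest €53.97; balance after payment €0.00.

5 months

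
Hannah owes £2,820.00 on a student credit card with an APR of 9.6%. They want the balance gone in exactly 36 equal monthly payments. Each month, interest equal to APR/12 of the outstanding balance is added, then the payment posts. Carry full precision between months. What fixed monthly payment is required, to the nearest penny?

Monthly rate r = 9.6%/12 = 0.8% = 0.008.
Level-payment amortization: P = B₀·r / (1 − (1+r)^(−n)) = 2820.00·0.008 / (1 − 1.008^(−36)).
Denominator 1 − (1+r)^(−36) = 0.249378769.
P = 22.56 / 0.249378769 ≈ 90.46.

£90.46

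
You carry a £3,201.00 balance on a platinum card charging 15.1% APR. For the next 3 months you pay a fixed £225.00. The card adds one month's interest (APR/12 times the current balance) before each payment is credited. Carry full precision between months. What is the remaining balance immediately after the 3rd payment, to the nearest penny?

£2,639.84

Monthly rate r = 15.1%/12 = 1.25833% = 0.0125833.
Each month: B ← B·(1+r) − £225.00.
Month 1: interest £40.28; balance after payment £3,016.28.
Month 2: interest £37.95; balance after payment £2,829.23.
Month 3: interest £35.60; balance after payment £2,639.84.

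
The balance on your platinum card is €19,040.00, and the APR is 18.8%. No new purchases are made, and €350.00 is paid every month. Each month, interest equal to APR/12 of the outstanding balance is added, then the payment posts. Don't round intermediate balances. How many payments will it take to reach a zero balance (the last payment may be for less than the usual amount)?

Monthly rate r = 18.8%/12 = 1.56667% = 0.0156667.
Recurrence: B ← B·(1+r) − €350.00.
Month 1: interest €298.29; balance after payment €18,988.29.
Month 2: interest €297.48; balance after payment €18,935.78.
Closed form: n = −ln(1 − rB₀/P)/ln(1+r) = −ln(0.14773)/ln(1.01567) ≈ 123.018, so the balance reaches zero during payment 124.

124 months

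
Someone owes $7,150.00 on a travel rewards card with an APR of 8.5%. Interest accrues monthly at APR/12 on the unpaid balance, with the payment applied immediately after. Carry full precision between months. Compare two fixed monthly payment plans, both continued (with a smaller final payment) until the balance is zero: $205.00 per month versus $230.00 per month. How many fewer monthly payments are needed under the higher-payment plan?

Monthly rate r = 8.5%/12 = 0.708333% = 0.00708333.
At $205.00/mo: n = ⌈−ln(1 − rB₀/P)/ln(1+r)⌉ = 41 payments (last $41.52); total interest = total paid − $7,150.00 = $1,091.52.
At $230.00/mo: 36 payments (last $54.70); total interest $954.70.
Payments saved = 41 − 36 = 5.

5 fewer payments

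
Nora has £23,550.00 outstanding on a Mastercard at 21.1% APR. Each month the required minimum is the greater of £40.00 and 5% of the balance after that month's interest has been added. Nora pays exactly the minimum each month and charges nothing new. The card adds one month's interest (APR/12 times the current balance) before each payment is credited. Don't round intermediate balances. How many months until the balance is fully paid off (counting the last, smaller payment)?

125 months

Monthly rate r = 21.1%/12 = 1.75833% = 0.0175833.
While 5% of the post-interest balance exceeds £40.00, each month B ← (B·(1+r))·(1 − 0.05), i.e. B shrinks by the factor (1+r)·0.95 = 0.9667.
This holds for months 1–101. Entering month 102 the balance is £770.27; 5% of the post-interest balance is now below £40.00, so the flat £40.00 minimum applies from here.
From month 102 a fixed £40.00 at rate r clears £770.27 in 24 more payments. Total: 101 + 24 = 125 months.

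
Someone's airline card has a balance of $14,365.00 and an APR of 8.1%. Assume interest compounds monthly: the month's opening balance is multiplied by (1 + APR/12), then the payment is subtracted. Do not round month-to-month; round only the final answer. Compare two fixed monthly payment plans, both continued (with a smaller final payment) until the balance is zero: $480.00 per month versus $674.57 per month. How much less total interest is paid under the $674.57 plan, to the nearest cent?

$540.34

Monthly rate r = 8.1%/12 = 0.675% = 0.00675.
At $480.00/mo: n = ⌈−ln(1 − rB₀/P)/ln(1+r)⌉ = 34 payments (last $261.18); total interest = total paid − $14,365.00 = $1,736.18.
At $674.57/mo: 24 payments (last $45.73); total interest $1,195.84.
Interest saved = $1,736.18 − $1,195.84 = $540.34.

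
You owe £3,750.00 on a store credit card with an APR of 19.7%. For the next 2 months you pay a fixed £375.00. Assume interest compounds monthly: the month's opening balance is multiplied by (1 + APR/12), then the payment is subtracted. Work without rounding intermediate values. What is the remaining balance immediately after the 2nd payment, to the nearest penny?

Monthly rate r = 19.7%/12 = 1.64167% = 0.0164167.
Each month: B ← B·(1+r) − £375.00.
Month 1: interest £61.56; balance after payment £3,436.56.
Month 2: interest £56.42; balance after payment £3,117.98.

£3,117.98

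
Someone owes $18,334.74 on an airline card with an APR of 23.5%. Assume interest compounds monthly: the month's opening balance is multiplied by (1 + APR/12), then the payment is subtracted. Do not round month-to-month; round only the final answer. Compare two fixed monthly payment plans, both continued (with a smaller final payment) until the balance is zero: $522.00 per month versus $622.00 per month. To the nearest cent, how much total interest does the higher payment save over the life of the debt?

$3,721.62

Monthly rate r = 23.5%/12 = 1.95833% = 0.0195833.
At $522.00/mo: n = ⌈−ln(1 − rB₀/P)/ln(1+r)⌉ = 61 payments (last $16.68); total interest = total paid − $18,334.74 = $13,001.94.
At $622.00/mo: 45 payments (last $247.06); total interest $9,280.32.
Interest saved = $13,001.94 − $9,280.32 = $3,721.62.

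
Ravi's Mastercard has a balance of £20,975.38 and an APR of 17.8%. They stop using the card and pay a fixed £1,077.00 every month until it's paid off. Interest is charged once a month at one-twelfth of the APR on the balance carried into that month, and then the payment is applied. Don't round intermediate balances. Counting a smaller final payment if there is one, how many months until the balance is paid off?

24 months

Monthly rate r = 17.8%/12 = 1.48333% = 0.0148333.
Recurrence: B ← B·(1+r) − £1,077.00.
Month 1: interest £311.13; balance after payment £20,209.51.
Month 2: interest £299.77; balance after payment £19,432.29.
Closed form: n = −ln(1 − rB₀/P)/ln(1+r) = −ln(0.71111)/ln(1.01483) ≈ 23.154, so the balance reaches zero during payment 24.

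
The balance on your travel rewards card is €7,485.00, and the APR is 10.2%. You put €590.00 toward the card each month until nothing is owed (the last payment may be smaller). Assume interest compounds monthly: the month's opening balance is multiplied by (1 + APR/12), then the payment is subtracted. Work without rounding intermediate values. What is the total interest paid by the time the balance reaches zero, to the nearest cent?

€469.39

Monthly rate r = 10.2%/12 = 0.85% = 0.0085.
Payoff takes n = ⌈−ln(1 − rB₀/P)/ln(1+r)⌉ = ⌈13.481⌉ = 14 payments; the last is €284.39.
Total paid = 13·€590.00 + €284.39 = €7,954.39.
Total interest = total paid − principal = €7,954.39 − €7,485.00 = €469.39.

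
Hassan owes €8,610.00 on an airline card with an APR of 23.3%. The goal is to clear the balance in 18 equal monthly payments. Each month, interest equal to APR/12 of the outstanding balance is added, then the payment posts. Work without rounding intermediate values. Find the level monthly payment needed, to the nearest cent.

€571.36

Monthly rate r = 23.3%/12 = 1.94167% = 0.0194167.
Level-payment amortization: P = B₀·r / (1 − (1+r)^(−n)) = 8610.00·0.0194167 / (1 − 1.01942^(−18)).
Denominator 1 − (1+r)^(−18) = 0.292593794.
P = 167.178 / 0.292593794 ≈ 571.36.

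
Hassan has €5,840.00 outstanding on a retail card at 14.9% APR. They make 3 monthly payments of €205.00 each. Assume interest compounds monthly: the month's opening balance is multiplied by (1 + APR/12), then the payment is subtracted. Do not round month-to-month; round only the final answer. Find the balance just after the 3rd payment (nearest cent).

€5,437.58

Monthly rate r = 14.9%/12 = 1.24167% = 0.0124167.
Each month: B ← B·(1+r) − €205.00.
Month 1: interest €72.51; balance after payment €5,707.51.
Month 2: interest €70.87; balance after payment €5,573.38.
Month 3: interest €69.20; balance after payment €5,437.58.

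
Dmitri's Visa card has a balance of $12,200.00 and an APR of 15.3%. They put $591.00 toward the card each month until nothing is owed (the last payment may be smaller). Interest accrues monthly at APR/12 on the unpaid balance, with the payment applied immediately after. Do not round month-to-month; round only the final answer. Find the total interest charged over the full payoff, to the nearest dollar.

$2,048

Monthly rate r = 15.3%/12 = 1.275% = 0.01275.
Payoff takes n = ⌈−ln(1 − rB₀/P)/ln(1+r)⌉ = ⌈24.108⌉ = 25 payments; the last is $64.29.
Total paid = 24·$591.00 + $64.29 = $14,248.29.
Total interest = total paid − principal = $14,248.29 − $12,200.00 = $2,048.29.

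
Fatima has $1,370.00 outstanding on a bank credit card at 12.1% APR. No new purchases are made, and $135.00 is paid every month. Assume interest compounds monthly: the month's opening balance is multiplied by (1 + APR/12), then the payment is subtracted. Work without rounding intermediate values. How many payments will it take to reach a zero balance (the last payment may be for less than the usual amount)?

11 months

Monthly rate r = 12.1%/12 = 1.00833% = 0.0100833.
Recurrence: B ← B·(1+r) − $135.00.
Month 1: interest $13.81; balance after payment $1,248.81.
Month 2: interest $12.59; balance after payment $1,126.41.
Closed form: n = −ln(1 − rB₀/P)/ln(1+r) = −ln(0.89767)/ln(1.01008) ≈ 10.760, so the balance reaches zero during payment 11.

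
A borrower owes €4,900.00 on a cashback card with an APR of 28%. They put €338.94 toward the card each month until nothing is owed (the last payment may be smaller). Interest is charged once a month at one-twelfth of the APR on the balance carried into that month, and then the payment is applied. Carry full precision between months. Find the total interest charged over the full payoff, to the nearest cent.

€1,147.04

Monthly rate r = 28%/12 = 2.33333% = 0.0233333.
Payoff takes n = ⌈−ln(1 − rB₀/P)/ln(1+r)⌉ = ⌈17.839⌉ = 18 payments; the last is €285.06.
Total paid = 17·€338.94 + €285.06 = €6,047.04.
Total interest = total paid − principal = €6,047.04 − €4,900.00 = €1,147.04.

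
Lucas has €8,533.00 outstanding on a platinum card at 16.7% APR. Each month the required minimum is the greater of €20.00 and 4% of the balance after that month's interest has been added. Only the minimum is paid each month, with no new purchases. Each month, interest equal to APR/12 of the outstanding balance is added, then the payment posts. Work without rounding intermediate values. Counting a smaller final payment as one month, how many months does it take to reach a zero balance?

Monthly rate r = 16.7%/12 = 1.39167% = 0.0139167.
While 4% of the post-interest balance exceeds €20.00, each month B ← (B·(1+r))·(1 − 0.04), i.e. B shrinks by the factor (1+r)·0.96 = 0.97336.
This holds for months 1–106. Entering month 107 the balance is €487.63; 4% of the post-interest balance is now below €20.00, so the flat €20.00 minimum applies from here.
From month 107 a fixed €20.00 at rate r clears €487.63 in 30 more payments. Total: 106 + 30 = 136 months.

136 months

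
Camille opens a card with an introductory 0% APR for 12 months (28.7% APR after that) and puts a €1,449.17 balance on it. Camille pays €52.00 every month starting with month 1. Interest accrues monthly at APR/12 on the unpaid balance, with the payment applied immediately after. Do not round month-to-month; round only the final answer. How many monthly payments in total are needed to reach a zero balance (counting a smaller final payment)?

33 payments

Promo months 1–12 at r₀ = 0%/12 = 0; months 13+ at r₁ = 28.7%/12 = 0.0239167.
After month 12 (no interest yet): B = €1,449.17 − 12·€52.00 = €825.17.
Then at r₁ with €52.00/mo: n₂ = −ln(1 − r₁·B/P)/ln(1+r₁) ≈ 20.19 → 21 more payments.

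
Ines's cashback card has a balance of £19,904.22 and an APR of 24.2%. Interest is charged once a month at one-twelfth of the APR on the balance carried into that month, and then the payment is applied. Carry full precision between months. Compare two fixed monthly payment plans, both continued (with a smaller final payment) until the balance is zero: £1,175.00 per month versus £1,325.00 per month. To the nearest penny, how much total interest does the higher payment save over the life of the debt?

Monthly rate r = 24.2%/12 = 2.01667% = 0.0201667.
At £1,175.00/mo: n = ⌈−ln(1 − rB₀/P)/ln(1+r)⌉ = 21 payments (last £1,098.30); total interest = total paid − £19,904.22 = £4,694.08.
At £1,325.00/mo: 19 payments (last £100.62); total interest £4,046.40.
Interest saved = £4,694.08 − £4,046.40 = £647.68.

£647.68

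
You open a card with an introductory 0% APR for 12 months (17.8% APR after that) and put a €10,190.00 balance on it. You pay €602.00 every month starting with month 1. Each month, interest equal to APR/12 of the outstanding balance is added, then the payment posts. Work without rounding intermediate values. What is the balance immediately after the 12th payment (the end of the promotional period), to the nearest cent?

Promo months 1–12 at r₀ = 0%/12 = 0; months 13+ at r₁ = 17.8%/12 = 0.0148333.
After month 12 (no interest yet): B = €10,190.00 − 12·€602.00 = €2,966.00.

€2,966.00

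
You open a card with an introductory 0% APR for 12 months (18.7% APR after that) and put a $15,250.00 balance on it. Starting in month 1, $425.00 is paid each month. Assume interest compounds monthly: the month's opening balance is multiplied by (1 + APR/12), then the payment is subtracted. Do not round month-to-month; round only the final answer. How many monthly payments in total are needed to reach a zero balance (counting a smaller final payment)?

43 payments

Promo months 1–12 at r₀ = 0%/12 = 0; months 13+ at r₁ = 18.7%/12 = 0.0155833.
After month 12 (no interest yet): B = $15,250.00 − 12·$425.00 = $10,150.00.
Then at r₁ with $425.00/mo: n₂ = −ln(1 − r₁·B/P)/ln(1+r₁) ≈ 30.10 → 31 more payments.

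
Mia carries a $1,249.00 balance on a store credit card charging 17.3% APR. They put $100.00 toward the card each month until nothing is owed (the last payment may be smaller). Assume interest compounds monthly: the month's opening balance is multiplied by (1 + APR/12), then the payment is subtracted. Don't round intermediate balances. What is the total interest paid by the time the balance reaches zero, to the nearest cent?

$138.06

Monthly rate r = 17.3%/12 = 1.44167% = 0.0144167.
Payoff takes n = ⌈−ln(1 − rB₀/P)/ln(1+r)⌉ = ⌈13.870⌉ = 14 payments; the last is $87.06.
Total paid = 13·$100.00 + $87.06 = $1,387.06.
Total interest = total paid − principal = $1,387.06 − $1,249.00 = $138.06.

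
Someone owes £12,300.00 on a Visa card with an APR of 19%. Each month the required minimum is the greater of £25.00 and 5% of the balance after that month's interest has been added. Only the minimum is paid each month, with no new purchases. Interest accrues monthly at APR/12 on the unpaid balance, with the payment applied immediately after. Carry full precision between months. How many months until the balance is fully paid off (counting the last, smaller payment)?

Monthly rate r = 19%/12 = 1.58333% = 0.0158333.
While 5% of the post-interest balance exceeds £25.00, each month B ← (B·(1+r))·(1 − 0.05), i.e. B shrinks by the factor (1+r)·0.95 = 0.96504.
This holds for months 1–91. Entering month 92 the balance is £482.61; 5% of the post-interest balance is now below £25.00, so the flat £25.00 minimum applies from here.
From month 92 a fixed £25.00 at rate r clears £482.61 in 24 more payments. Total: 91 + 24 = 115 months.

115 months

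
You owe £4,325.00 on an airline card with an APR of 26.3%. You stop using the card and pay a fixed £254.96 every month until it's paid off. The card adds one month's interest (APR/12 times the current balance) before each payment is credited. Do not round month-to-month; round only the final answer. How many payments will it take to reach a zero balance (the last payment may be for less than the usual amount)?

22 months

Monthly rate r = 26.3%/12 = 2.19167% = 0.0219167.
Recurrence: B ← B·(1+r) − £254.96.
Month 1: interest £94.79; balance after payment £4,164.83.
Month 2: interest £91.28; balance after payment £4,001.15.
Closed form: n = −ln(1 − rB₀/P)/ln(1+r) = −ln(0.62822)/ln(1.02192) ≈ 21.442, so the balance reaches zero during payment 22.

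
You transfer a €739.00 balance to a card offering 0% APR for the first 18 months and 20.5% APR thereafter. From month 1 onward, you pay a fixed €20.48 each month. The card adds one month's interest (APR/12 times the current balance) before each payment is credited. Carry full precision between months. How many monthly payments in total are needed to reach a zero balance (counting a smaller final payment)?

Promo months 1–18 at r₀ = 0%/12 = 0; months 19+ at r₁ = 20.5%/12 = 0.0170833.
After month 18 (no interest yet): B = €739.00 − 18·€20.48 = €370.36.
Then at r₁ with €20.48/mo: n₂ = −ln(1 − r₁·B/P)/ln(1+r₁) ≈ 21.81 → 22 more payments.

40 payments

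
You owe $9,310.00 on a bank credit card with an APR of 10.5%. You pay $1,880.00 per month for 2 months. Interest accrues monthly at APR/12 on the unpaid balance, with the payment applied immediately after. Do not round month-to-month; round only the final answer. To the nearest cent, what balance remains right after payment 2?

$5,697.19

Monthly rate r = 10.5%/12 = 0.875% = 0.00875.
Each month: B ← B·(1+r) − $1,880.00.
Month 1: interest $81.46; balance after payment $7,511.46.
Month 2: interest $65.73; balance after payment $5,697.19.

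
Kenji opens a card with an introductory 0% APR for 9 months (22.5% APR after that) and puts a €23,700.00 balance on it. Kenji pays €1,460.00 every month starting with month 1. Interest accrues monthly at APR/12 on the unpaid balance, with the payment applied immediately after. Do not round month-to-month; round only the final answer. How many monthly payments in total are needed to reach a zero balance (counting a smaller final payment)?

Promo months 1–9 at r₀ = 0%/12 = 0; months 10+ at r₁ = 22.5%/12 = 0.01875.
After month 9 (no interest yet): B = €23,700.00 − 9·€1,460.00 = €10,560.00.
Then at r₁ with €1,460.00/mo: n₂ = −ln(1 − r₁·B/P)/ln(1+r₁) ≈ 7.85 → 8 more payments.

17 months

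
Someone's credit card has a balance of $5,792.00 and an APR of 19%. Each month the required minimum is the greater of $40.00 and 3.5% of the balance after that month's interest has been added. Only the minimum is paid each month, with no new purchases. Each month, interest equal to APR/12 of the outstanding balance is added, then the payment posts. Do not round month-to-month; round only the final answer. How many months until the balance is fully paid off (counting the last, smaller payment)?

120 months

Monthly rate r = 19%/12 = 1.58333% = 0.0158333.
While 3.5% of the post-interest balance exceeds $40.00, each month B ← (B·(1+r))·(1 − 0.035), i.e. B shrinks by the factor (1+r)·0.965 = 0.98028.
This holds for months 1–83. Entering month 84 the balance is $1,108.82; 3.5% of the post-interest balance is now below $40.00, so the flat $40.00 minimum applies from here.
From month 84 a fixed $40.00 at rate r clears $1,108.82 in 37 more payments. Total: 83 + 37 = 120 months.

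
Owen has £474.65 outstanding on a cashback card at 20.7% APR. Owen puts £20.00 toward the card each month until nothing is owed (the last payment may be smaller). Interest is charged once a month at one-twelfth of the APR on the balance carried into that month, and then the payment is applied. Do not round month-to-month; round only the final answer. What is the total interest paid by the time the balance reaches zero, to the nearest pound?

Monthly rate r = 20.7%/12 = 1.725% = 0.01725.
Payoff takes n = ⌈−ln(1 − rB₀/P)/ln(1+r)⌉ = ⌈30.790⌉ = 31 payments; the last is £15.82.
Total paid = 30·£20.00 + £15.82 = £615.82.
Total interest = total paid − principal = £615.82 − £474.65 = £141.17.

£141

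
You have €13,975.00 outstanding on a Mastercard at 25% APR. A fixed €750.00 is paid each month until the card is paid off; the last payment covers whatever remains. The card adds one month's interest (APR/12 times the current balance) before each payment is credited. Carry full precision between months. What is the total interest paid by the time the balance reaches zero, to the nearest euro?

€3,898

Monthly rate r = 25%/12 = 2.08333% = 0.0208333.
Payoff takes n = ⌈−ln(1 − rB₀/P)/ln(1+r)⌉ = ⌈23.829⌉ = 24 payments; the last is €622.98.
Total paid = 23·€750.00 + €622.98 = €17,872.98.
Total interest = total paid − principal = €17,872.98 − €13,975.00 = €3,897.98.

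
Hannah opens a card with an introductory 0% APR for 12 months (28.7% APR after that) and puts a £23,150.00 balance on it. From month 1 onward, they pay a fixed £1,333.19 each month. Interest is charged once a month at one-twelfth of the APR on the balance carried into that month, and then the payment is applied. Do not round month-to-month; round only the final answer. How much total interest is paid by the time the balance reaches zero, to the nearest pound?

£596

Promo months 1–12 at r₀ = 0%/12 = 0; months 13+ at r₁ = 28.7%/12 = 0.0239167.
After month 12 (no interest yet): B = £23,150.00 − 12·£1,333.19 = £7,151.72.
Then at r₁ with £1,333.19/mo: n₂ = −ln(1 − r₁·B/P)/ln(1+r₁) ≈ 5.81 → 6 more payments.
Total paid = 17·£1,333.19 + £1,081.59 = £23,745.82; interest = £23,745.82 − £23,150.00 = £595.82.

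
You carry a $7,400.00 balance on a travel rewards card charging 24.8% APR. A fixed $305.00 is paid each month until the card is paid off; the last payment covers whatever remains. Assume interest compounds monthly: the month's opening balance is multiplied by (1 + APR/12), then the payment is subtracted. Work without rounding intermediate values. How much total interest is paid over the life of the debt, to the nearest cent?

$2,977.36

Monthly rate r = 24.8%/12 = 2.06667% = 0.0206667.
Payoff takes n = ⌈−ln(1 − rB₀/P)/ln(1+r)⌉ = ⌈34.024⌉ = 35 payments; the last is $7.36.
Total paid = 34·$305.00 + $7.36 = $10,377.36.
Total interest = total paid − principal = $10,377.36 − $7,400.00 = $2,977.36.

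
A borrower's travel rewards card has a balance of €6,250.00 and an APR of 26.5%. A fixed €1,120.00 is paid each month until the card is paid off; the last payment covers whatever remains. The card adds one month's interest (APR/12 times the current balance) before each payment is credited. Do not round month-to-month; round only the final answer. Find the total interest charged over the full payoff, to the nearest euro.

€494

Monthly rate r = 26.5%/12 = 2.20833% = 0.0220833.
Payoff takes n = ⌈−ln(1 − rB₀/P)/ln(1+r)⌉ = ⌈6.021⌉ = 7 payments; the last is €23.62.
Total paid = 6·€1,120.00 + €23.62 = €6,743.62.
Total interest = total paid − principal = €6,743.62 − €6,250.00 = €493.62.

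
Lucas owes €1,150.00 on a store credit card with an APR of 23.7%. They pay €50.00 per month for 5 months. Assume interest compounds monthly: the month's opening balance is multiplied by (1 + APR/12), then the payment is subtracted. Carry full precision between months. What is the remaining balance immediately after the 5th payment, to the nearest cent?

Monthly rate r = 23.7%/12 = 1.975% = 0.01975.
Each month: B ← B·(1+r) − €50.00.
Month 1: interest €22.71; balance after payment €1,122.71.
Month 2: interest €22.17; balance after payment €1,094.89.
Month 3: interest €21.62; balance after payment €1,066.51.
Month 4: interest €21.06; balance after payment €1,037.57.
Month 5: interest €20.49; balance after payment €1,008.07.

€1,008.07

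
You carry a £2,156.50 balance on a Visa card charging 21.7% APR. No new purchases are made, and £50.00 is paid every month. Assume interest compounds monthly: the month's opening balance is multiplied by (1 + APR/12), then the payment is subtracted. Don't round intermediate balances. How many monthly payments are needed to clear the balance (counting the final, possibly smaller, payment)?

Monthly rate r = 21.7%/12 = 1.80833% = 0.0180833.
Recurrence: B ← B·(1+r) − £50.00.
Month 1: interest £39.00; balance after payment £2,145.50.
Month 2: interest £38.80; balance after payment £2,134.29.
Closed form: n = −ln(1 − rB₀/P)/ln(1+r) = −ln(0.22007)/ln(1.01808) ≈ 84.469, so the balance reaches zero during payment 85.

85 payments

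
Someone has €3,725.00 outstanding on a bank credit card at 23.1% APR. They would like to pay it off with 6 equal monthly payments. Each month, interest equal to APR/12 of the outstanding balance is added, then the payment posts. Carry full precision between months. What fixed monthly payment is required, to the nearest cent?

€663.33

Monthly rate r = 23.1%/12 = 1.925% = 0.01925.
Level-payment amortization: P = B₀·r / (1 − (1+r)^(−n)) = 3725.00·0.01925 / (1 − 1.01925^(−6)).
Denominator 1 − (1+r)^(−6) = 0.108100995.
P = 71.7062 / 0.108100995 ≈ 663.33.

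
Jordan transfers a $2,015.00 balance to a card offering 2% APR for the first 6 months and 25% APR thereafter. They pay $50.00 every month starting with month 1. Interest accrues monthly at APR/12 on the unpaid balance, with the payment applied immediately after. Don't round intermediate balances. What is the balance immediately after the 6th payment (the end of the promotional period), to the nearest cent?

$1,733.98

Promo months 1–6 at r₀ = 2%/12 = 0.00166667; months 7+ at r₁ = 25%/12 = 0.0208333.
After month 6: iterate B ← B·(1+r₀) − $50.00 for 6 months → $1,733.98.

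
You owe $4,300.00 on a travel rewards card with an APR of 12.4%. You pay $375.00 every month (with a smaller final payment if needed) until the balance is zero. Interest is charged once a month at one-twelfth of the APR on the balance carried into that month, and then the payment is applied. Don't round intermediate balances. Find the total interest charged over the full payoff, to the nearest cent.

Monthly rate r = 12.4%/12 = 1.03333% = 0.0103333.
Payoff takes n = ⌈−ln(1 − rB₀/P)/ln(1+r)⌉ = ⌈12.268⌉ = 13 payments; the last is $100.84.
Total paid = 12·$375.00 + $100.84 = $4,600.84.
Total interest = total paid − principal = $4,600.84 − $4,300.00 = $300.84.

$300.84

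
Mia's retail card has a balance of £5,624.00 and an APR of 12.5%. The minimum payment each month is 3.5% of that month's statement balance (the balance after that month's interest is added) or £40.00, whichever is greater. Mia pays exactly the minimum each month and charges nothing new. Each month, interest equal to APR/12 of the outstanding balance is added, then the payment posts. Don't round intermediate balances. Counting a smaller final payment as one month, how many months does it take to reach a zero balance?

Monthly rate r = 12.5%/12 = 1.04167% = 0.0104167.
While 3.5% of the post-interest balance exceeds £40.00, each month B ← (B·(1+r))·(1 − 0.035), i.e. B shrinks by the factor (1+r)·0.965 = 0.97505.
This holds for months 1–64. Entering month 65 the balance is £1,116.41; 3.5% of the post-interest balance is now below £40.00, so the flat £40.00 minimum applies from here.
From month 65 a fixed £40.00 at rate r clears £1,116.41 in 34 more payments. Total: 64 + 34 = 98 months.

98 months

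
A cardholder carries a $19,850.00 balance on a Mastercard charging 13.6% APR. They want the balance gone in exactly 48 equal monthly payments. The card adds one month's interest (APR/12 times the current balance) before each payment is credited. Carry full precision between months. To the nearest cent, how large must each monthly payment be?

$538.46

Monthly rate r = 13.6%/12 = 1.13333% = 0.0113333.
Level-payment amortization: P = B₀·r / (1 − (1+r)^(−n)) = 19850.00·0.0113333 / (1 − 1.01133^(−48)).
Denominator 1 − (1+r)^(−48) = 0.417799523.
P = 224.967 / 0.417799523 ≈ 538.46.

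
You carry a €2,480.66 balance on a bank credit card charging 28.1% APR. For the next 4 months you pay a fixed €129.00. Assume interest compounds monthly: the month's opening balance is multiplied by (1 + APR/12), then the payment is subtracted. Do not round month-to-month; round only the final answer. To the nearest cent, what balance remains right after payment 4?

Monthly rate r = 28.1%/12 = 2.34167% = 0.0234167.
Each month: B ← B·(1+r) − €129.00.
Month 1: interest €58.09; balance after payment €2,409.75.
Month 2: interest €56.43; balance after payment €2,337.18.
Month 3: interest €54.73; balance after payment €2,262.91.
Month 4: interest €52.99; balance after payment €2,186.90.

€2,186.90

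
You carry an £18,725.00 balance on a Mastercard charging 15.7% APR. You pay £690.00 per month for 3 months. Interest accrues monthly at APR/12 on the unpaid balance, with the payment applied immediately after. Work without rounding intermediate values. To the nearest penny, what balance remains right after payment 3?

£17,372.41

Monthly rate r = 15.7%/12 = 1.30833% = 0.0130833.
Each month: B ← B·(1+r) − £690.00.
Month 1: interest £244.99; balance after payment £18,279.99.
Month 2: interest £239.16; balance after payment £17,829.15.
Month 3: interest £233.26; balance after payment £17,372.41.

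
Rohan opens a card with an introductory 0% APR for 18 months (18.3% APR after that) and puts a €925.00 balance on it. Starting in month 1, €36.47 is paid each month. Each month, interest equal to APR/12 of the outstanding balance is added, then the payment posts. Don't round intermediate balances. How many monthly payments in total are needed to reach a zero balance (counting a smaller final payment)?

Promo months 1–18 at r₀ = 0%/12 = 0; months 19+ at r₁ = 18.3%/12 = 0.01525.
After month 18 (no interest yet): B = €925.00 − 18·€36.47 = €268.54.
Then at r₁ with €36.47/mo: n₂ = −ln(1 − r₁·B/P)/ln(1+r₁) ≈ 7.87 → 8 more payments.

26 payments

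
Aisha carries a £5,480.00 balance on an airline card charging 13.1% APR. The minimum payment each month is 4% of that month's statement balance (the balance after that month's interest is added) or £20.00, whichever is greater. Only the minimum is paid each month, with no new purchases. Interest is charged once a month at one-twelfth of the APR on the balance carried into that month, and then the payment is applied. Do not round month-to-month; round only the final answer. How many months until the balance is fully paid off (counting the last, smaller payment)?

Monthly rate r = 13.1%/12 = 1.09167% = 0.0109167.
While 4% of the post-interest balance exceeds £20.00, each month B ← (B·(1+r))·(1 − 0.04), i.e. B shrinks by the factor (1+r)·0.96 = 0.97048.
This holds for months 1–81. Entering month 82 the balance is £483.83; 4% of the post-interest balance is now below £20.00, so the flat £20.00 minimum applies from here.
From month 82 a fixed £20.00 at rate r clears £483.83 in 29 more payments. Total: 81 + 29 = 110 months.

110 months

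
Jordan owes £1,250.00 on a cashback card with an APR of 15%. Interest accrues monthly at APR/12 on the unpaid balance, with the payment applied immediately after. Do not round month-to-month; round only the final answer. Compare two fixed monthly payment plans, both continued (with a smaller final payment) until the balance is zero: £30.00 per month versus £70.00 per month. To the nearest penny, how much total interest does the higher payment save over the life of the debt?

Monthly rate r = 15%/12 = 1.25% = 0.0125.
At £30.00/mo: n = ⌈−ln(1 − rB₀/P)/ln(1+r)⌉ = 60 payments (last £6.74); total interest = total paid − £1,250.00 = £526.74.
At £70.00/mo: 21 payments (last £23.43); total interest £173.43.
Interest saved = £526.74 − £173.43 = £353.31.

£353.31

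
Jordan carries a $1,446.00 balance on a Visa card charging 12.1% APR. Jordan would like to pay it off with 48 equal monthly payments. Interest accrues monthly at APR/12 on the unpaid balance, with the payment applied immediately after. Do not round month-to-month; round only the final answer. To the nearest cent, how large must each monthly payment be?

$38.15

Monthly rate r = 12.1%/12 = 1.00833% = 0.0100833.
Level-payment amortization: P = B₀·r / (1 − (1+r)^(−n)) = 1446.00·0.0100833 / (1 − 1.01008^(−48)).
Denominator 1 − (1+r)^(−48) = 0.382191113.
P = 14.5805 / 0.382191113 ≈ 38.15.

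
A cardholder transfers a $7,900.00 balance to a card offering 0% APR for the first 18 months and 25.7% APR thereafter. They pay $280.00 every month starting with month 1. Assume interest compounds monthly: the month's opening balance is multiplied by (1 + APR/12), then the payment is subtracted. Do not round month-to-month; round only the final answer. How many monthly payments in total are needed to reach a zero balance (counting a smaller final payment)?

Promo months 1–18 at r₀ = 0%/12 = 0; months 19+ at r₁ = 25.7%/12 = 0.0214167.
After month 18 (no interest yet): B = $7,900.00 − 18·$280.00 = $2,860.00.
Then at r₁ with $280.00/mo: n₂ = −ln(1 − r₁·B/P)/ln(1+r₁) ≈ 11.65 → 12 more payments.

30 months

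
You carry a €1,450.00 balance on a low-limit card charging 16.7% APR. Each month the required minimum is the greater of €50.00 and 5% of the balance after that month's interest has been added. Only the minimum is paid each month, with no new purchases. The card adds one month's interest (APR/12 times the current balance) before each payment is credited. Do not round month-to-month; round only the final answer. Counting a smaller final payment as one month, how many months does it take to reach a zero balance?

Monthly rate r = 16.7%/12 = 1.39167% = 0.0139167.
While 5% of the post-interest balance exceeds €50.00, each month B ← (B·(1+r))·(1 − 0.05), i.e. B shrinks by the factor (1+r)·0.95 = 0.96322.
This holds for months 1–11. Entering month 12 the balance is €960.18; 5% of the post-interest balance is now below €50.00, so the flat €50.00 minimum applies from here.
From month 12 a fixed €50.00 at rate r clears €960.18 in 23 more payments. Total: 11 + 23 = 34 months.

34 months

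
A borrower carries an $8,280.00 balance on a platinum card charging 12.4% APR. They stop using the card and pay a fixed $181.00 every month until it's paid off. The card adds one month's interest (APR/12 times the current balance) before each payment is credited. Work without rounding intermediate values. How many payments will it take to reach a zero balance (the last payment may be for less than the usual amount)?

63 months

Monthly rate r = 12.4%/12 = 1.03333% = 0.0103333.
Recurrence: B ← B·(1+r) − $181.00.
Month 1: interest $85.56; balance after payment $8,184.56.
Month 2: interest $84.57; balance after payment $8,088.13.
Closed form: n = −ln(1 − rB₀/P)/ln(1+r) = −ln(0.52729)/ln(1.01033) ≈ 62.255, so the balance reaches zero during payment 63.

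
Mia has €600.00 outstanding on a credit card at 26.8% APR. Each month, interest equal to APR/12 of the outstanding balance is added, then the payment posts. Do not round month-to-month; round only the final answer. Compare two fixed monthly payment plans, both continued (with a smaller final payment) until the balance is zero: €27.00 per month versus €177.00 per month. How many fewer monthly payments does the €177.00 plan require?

28 fewer payments

Monthly rate r = 26.8%/12 = 2.23333% = 0.0223333.
At €27.00/mo: n = ⌈−ln(1 − rB₀/P)/ln(1+r)⌉ = 32 payments (last €1.30); total interest = total paid − €600.00 = €238.30.
At €177.00/mo: 4 payments (last €100.35); total interest €31.35.
Payments saved = 32 − 4 = 28.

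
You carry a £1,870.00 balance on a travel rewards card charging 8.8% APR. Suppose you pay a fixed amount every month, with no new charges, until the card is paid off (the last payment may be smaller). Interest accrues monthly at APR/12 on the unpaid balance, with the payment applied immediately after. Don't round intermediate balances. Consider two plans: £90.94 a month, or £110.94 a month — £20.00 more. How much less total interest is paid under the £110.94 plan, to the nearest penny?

£31.08

Monthly rate r = 8.8%/12 = 0.733333% = 0.00733333.
At £90.94/mo: n = ⌈−ln(1 − rB₀/P)/ln(1+r)⌉ = 23 payments (last £33.81); total interest = total paid − £1,870.00 = £164.49.
At £110.94/mo: 19 payments (last £6.49); total interest £133.41.
Interest saved = £164.49 − £133.41 = £31.08.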